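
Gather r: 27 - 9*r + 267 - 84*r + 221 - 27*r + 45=560 - 120*r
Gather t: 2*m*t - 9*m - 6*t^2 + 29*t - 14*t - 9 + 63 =-9*m - 6*t^2 + t*(2*m + 15) + 54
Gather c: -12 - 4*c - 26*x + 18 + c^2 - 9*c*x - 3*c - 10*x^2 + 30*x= c^2 + c*(-9*x - 7) - 10*x^2 + 4*x + 6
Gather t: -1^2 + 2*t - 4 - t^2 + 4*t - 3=-t^2 + 6*t - 8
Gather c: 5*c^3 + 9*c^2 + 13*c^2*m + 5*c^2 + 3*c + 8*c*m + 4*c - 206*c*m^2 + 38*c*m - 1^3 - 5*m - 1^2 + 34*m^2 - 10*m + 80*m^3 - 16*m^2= 5*c^3 + c^2*(13*m + 14) + c*(-206*m^2 + 46*m + 7) + 80*m^3 + 18*m^2 - 15*m - 2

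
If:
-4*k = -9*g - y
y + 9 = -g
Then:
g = -y - 9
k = -2*y - 81/4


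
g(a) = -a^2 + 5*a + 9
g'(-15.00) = 35.00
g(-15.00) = -291.00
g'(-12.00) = 29.00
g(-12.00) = -195.00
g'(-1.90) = 8.80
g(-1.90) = -4.11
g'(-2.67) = 10.34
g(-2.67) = -11.48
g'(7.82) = -10.64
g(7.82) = -13.05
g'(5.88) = -6.76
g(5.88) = 3.83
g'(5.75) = -6.50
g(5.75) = 4.69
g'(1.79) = 1.42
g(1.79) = 14.75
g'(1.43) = 2.14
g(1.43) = 14.11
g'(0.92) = 3.16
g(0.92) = 12.75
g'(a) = 5 - 2*a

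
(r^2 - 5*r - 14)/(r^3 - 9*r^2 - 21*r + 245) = (r + 2)/(r^2 - 2*r - 35)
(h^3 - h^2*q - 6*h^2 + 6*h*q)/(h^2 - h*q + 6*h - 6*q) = h*(h - 6)/(h + 6)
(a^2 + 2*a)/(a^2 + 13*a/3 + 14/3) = 3*a/(3*a + 7)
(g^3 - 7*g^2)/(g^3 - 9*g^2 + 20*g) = g*(g - 7)/(g^2 - 9*g + 20)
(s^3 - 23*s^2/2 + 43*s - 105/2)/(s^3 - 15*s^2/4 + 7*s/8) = 4*(s^2 - 8*s + 15)/(s*(4*s - 1))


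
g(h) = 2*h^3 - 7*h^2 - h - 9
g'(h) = 6*h^2 - 14*h - 1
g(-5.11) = -453.54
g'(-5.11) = 227.21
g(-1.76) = -39.83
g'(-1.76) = 42.23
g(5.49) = 105.47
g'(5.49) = 102.98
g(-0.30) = -9.38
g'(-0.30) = 3.74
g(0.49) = -10.94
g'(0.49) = -6.42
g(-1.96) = -48.99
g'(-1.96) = 49.49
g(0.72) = -12.60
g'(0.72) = -7.97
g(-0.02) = -8.98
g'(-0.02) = -0.72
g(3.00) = -21.00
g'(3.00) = 11.00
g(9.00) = 873.00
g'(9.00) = 359.00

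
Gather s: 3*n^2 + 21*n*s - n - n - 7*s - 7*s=3*n^2 - 2*n + s*(21*n - 14)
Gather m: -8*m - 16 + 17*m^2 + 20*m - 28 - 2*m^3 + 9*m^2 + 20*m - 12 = -2*m^3 + 26*m^2 + 32*m - 56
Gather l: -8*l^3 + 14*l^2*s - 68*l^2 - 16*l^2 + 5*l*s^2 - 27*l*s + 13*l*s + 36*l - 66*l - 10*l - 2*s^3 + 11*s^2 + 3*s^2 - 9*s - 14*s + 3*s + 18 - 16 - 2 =-8*l^3 + l^2*(14*s - 84) + l*(5*s^2 - 14*s - 40) - 2*s^3 + 14*s^2 - 20*s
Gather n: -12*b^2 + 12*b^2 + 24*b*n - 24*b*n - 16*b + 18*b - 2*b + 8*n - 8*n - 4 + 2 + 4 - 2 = 0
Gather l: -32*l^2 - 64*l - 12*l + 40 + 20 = -32*l^2 - 76*l + 60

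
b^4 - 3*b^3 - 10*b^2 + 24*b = b*(b - 4)*(b - 2)*(b + 3)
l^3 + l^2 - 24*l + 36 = (l - 3)*(l - 2)*(l + 6)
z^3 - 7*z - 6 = (z - 3)*(z + 1)*(z + 2)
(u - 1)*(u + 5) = u^2 + 4*u - 5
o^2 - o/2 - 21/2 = (o - 7/2)*(o + 3)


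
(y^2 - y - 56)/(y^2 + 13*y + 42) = (y - 8)/(y + 6)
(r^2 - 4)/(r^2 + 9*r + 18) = (r^2 - 4)/(r^2 + 9*r + 18)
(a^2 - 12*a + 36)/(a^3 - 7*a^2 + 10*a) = (a^2 - 12*a + 36)/(a*(a^2 - 7*a + 10))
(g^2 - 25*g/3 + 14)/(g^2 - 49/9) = 3*(g - 6)/(3*g + 7)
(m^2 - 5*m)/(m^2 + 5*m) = (m - 5)/(m + 5)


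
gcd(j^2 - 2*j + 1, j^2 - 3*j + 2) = j - 1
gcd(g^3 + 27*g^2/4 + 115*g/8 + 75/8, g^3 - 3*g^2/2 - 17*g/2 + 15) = g + 3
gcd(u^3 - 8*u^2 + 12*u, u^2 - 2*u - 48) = 1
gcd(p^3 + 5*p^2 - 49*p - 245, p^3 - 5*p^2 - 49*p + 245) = p^2 - 49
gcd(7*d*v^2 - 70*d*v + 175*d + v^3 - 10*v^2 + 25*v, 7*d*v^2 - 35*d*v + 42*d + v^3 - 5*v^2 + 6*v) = 7*d + v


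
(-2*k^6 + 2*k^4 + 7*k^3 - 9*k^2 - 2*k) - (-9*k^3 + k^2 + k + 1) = -2*k^6 + 2*k^4 + 16*k^3 - 10*k^2 - 3*k - 1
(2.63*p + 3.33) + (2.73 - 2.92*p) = 6.06 - 0.29*p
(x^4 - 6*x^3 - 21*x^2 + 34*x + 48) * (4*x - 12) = 4*x^5 - 36*x^4 - 12*x^3 + 388*x^2 - 216*x - 576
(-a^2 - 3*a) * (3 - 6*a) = 6*a^3 + 15*a^2 - 9*a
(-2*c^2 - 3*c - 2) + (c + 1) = -2*c^2 - 2*c - 1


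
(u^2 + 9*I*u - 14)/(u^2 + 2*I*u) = (u + 7*I)/u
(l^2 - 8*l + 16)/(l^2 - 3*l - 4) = (l - 4)/(l + 1)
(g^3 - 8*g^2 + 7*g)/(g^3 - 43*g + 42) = g*(g - 7)/(g^2 + g - 42)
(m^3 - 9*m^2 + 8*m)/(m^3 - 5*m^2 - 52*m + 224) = m*(m - 1)/(m^2 + 3*m - 28)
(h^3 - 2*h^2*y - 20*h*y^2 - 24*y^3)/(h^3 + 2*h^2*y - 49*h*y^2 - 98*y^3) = (-h^2 + 4*h*y + 12*y^2)/(-h^2 + 49*y^2)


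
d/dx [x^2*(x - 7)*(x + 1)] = 2*x*(2*x^2 - 9*x - 7)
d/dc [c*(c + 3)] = 2*c + 3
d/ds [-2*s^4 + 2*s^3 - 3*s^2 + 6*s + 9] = -8*s^3 + 6*s^2 - 6*s + 6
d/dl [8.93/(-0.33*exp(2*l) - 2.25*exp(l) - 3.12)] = (5.8938*exp(l) + 20.0925)*exp(l)/(0.33*exp(2*l) + 2.25*exp(l) + 3.12)^2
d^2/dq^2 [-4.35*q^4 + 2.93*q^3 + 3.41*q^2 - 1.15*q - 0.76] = -52.2*q^2 + 17.58*q + 6.82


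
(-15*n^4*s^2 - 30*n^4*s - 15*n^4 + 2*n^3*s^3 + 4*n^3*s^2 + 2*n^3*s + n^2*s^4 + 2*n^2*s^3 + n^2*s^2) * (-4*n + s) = 60*n^5*s^2 + 120*n^5*s + 60*n^5 - 23*n^4*s^3 - 46*n^4*s^2 - 23*n^4*s - 2*n^3*s^4 - 4*n^3*s^3 - 2*n^3*s^2 + n^2*s^5 + 2*n^2*s^4 + n^2*s^3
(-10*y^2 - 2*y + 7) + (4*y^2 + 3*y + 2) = -6*y^2 + y + 9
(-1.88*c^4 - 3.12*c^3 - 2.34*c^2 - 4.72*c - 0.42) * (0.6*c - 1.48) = -1.128*c^5 + 0.9104*c^4 + 3.2136*c^3 + 0.6312*c^2 + 6.7336*c + 0.6216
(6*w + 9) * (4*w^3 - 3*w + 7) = 24*w^4 + 36*w^3 - 18*w^2 + 15*w + 63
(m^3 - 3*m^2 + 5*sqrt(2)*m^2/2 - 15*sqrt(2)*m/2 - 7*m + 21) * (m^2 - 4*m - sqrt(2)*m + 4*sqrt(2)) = m^5 - 7*m^4 + 3*sqrt(2)*m^4/2 - 21*sqrt(2)*m^3/2 + 25*sqrt(2)*m^2 + 84*m^2 - 144*m - 49*sqrt(2)*m + 84*sqrt(2)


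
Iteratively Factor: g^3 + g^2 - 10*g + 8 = (g - 2)*(g^2 + 3*g - 4) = (g - 2)*(g - 1)*(g + 4)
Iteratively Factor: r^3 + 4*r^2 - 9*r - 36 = (r + 4)*(r^2 - 9) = (r + 3)*(r + 4)*(r - 3)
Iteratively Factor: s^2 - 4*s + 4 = (s - 2)*(s - 2)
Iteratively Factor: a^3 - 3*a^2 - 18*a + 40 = (a + 4)*(a^2 - 7*a + 10) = (a - 2)*(a + 4)*(a - 5)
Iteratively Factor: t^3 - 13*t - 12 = (t + 3)*(t^2 - 3*t - 4) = (t - 4)*(t + 3)*(t + 1)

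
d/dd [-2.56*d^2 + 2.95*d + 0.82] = 2.95 - 5.12*d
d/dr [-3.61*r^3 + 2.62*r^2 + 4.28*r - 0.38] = -10.83*r^2 + 5.24*r + 4.28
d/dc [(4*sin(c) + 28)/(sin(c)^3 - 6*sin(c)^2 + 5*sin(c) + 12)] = 4*(-2*sin(c)^3 - 15*sin(c)^2 + 84*sin(c) - 23)*cos(c)/(sin(c)^3 - 6*sin(c)^2 + 5*sin(c) + 12)^2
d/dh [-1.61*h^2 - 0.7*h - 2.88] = -3.22*h - 0.7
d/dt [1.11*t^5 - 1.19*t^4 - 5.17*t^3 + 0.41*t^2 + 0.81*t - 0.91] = 5.55*t^4 - 4.76*t^3 - 15.51*t^2 + 0.82*t + 0.81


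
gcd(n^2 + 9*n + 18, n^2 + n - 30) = n + 6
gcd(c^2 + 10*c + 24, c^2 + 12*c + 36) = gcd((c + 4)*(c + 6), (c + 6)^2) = c + 6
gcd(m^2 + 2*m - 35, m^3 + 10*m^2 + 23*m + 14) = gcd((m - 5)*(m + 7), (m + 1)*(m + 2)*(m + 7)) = m + 7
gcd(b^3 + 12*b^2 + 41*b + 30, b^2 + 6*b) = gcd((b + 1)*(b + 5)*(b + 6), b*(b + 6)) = b + 6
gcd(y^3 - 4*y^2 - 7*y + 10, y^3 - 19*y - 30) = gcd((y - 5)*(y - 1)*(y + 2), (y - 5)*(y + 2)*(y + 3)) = y^2 - 3*y - 10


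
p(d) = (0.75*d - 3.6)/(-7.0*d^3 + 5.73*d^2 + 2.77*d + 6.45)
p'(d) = (0.75*d - 3.6)*(21.0*d^2 - 11.46*d - 2.77)/(-7.0*d^3 + 5.73*d^2 + 2.77*d + 6.45)^2 + 0.75/(-7.0*d^3 + 5.73*d^2 + 2.77*d + 6.45)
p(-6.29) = -0.00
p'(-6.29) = -0.00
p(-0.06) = -0.58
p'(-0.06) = 0.30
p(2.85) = 0.01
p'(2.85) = -0.03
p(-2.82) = -0.03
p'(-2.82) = -0.02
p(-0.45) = -0.56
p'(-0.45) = -0.43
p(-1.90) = -0.07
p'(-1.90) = -0.09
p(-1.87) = -0.07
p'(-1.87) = -0.09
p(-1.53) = -0.12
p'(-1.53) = -0.16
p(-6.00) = -0.00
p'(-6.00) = -0.00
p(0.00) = -0.56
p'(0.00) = 0.36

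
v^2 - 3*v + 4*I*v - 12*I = (v - 3)*(v + 4*I)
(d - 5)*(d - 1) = d^2 - 6*d + 5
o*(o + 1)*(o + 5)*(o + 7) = o^4 + 13*o^3 + 47*o^2 + 35*o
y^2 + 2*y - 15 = (y - 3)*(y + 5)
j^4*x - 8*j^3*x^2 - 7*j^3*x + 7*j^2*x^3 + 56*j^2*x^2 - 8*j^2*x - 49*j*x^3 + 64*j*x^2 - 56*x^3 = (j - 8)*(j - 7*x)*(j - x)*(j*x + x)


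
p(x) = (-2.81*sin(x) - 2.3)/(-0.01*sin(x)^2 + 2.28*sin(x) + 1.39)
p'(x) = (0.02*sin(x)*cos(x) - 2.28*cos(x))*(-2.81*sin(x) - 2.3)/(-0.01*sin(x)^2 + 2.28*sin(x) + 1.39)^2 - 2.81*cos(x)/(-0.01*sin(x)^2 + 2.28*sin(x) + 1.39) = (-0.0281*sin(x)^2 - 0.0460000000000003*sin(x) + 1.3381)*cos(x)/(0.0001*sin(x)^4 - 0.0456*sin(x)^3 + 5.1706*sin(x)^2 + 6.3384*sin(x) + 1.9321)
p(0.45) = -1.48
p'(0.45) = 0.21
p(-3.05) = -1.73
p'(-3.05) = -0.96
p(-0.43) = -2.58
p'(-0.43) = 6.41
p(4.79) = -0.56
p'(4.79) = 0.13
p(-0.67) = 18.69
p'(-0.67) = 1204.44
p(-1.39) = -0.54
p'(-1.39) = 0.33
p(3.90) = 2.01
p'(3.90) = -29.46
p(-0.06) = -1.70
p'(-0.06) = 0.85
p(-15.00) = 4.88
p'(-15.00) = -109.75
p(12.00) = -4.84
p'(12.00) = 42.64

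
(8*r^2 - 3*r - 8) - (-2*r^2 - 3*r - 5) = 10*r^2 - 3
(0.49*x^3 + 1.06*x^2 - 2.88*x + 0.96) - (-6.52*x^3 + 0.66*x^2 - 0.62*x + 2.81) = 7.01*x^3 + 0.4*x^2 - 2.26*x - 1.85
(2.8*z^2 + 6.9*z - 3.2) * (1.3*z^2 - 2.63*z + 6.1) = 3.64*z^4 + 1.606*z^3 - 5.227*z^2 + 50.506*z - 19.52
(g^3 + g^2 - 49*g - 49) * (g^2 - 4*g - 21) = g^5 - 3*g^4 - 74*g^3 + 126*g^2 + 1225*g + 1029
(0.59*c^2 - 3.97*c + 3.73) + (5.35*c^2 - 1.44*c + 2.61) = 5.94*c^2 - 5.41*c + 6.34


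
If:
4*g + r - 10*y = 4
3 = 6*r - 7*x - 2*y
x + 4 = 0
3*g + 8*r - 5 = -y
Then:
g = 2403/262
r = -417/131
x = -4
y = 773/262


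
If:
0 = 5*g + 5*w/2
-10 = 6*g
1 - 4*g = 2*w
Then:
No Solution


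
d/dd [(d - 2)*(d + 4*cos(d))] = d + (2 - d)*(4*sin(d) - 1) + 4*cos(d)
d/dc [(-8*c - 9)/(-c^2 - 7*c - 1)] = (8*c^2 + 56*c - (2*c + 7)*(8*c + 9) + 8)/(c^2 + 7*c + 1)^2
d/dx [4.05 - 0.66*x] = -0.660000000000000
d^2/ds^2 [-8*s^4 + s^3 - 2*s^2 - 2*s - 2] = -96*s^2 + 6*s - 4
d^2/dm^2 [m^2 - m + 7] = 2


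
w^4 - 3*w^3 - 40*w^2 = w^2*(w - 8)*(w + 5)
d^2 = d^2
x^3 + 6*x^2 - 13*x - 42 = (x - 3)*(x + 2)*(x + 7)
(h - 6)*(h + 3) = h^2 - 3*h - 18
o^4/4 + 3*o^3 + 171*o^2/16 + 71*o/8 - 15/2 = (o/4 + 1)*(o - 1/2)*(o + 5/2)*(o + 6)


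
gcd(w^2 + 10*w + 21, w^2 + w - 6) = w + 3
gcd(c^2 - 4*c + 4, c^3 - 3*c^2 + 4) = c^2 - 4*c + 4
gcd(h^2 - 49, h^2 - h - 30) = 1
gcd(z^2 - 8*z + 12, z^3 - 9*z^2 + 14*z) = z - 2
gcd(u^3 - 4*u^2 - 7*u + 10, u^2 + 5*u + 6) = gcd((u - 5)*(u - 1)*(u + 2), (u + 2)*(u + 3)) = u + 2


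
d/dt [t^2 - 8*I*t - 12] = 2*t - 8*I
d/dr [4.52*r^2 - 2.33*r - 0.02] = 9.04*r - 2.33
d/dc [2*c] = 2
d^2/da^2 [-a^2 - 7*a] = -2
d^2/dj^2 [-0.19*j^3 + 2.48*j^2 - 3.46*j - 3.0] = 4.96 - 1.14*j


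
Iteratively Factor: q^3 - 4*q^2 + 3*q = (q - 3)*(q^2 - q) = (q - 3)*(q - 1)*(q)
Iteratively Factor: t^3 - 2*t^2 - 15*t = (t)*(t^2 - 2*t - 15) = t*(t - 5)*(t + 3)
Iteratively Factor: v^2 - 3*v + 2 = (v - 1)*(v - 2)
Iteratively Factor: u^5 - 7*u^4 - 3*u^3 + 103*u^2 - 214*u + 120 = (u - 5)*(u^4 - 2*u^3 - 13*u^2 + 38*u - 24) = (u - 5)*(u + 4)*(u^3 - 6*u^2 + 11*u - 6) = (u - 5)*(u - 3)*(u + 4)*(u^2 - 3*u + 2) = (u - 5)*(u - 3)*(u - 1)*(u + 4)*(u - 2)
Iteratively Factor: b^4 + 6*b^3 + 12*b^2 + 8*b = (b)*(b^3 + 6*b^2 + 12*b + 8) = b*(b + 2)*(b^2 + 4*b + 4) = b*(b + 2)^2*(b + 2)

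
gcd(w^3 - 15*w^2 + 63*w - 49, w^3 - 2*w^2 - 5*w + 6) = w - 1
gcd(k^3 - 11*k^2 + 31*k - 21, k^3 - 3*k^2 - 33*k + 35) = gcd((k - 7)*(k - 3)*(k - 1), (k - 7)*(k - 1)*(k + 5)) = k^2 - 8*k + 7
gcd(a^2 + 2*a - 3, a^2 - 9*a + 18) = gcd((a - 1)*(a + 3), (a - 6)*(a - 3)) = 1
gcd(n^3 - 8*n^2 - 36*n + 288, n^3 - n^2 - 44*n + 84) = n - 6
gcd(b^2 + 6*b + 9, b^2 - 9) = b + 3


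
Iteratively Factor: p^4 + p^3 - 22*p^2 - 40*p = (p)*(p^3 + p^2 - 22*p - 40) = p*(p + 2)*(p^2 - p - 20) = p*(p - 5)*(p + 2)*(p + 4)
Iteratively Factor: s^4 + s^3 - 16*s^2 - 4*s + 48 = (s - 3)*(s^3 + 4*s^2 - 4*s - 16) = (s - 3)*(s + 4)*(s^2 - 4) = (s - 3)*(s - 2)*(s + 4)*(s + 2)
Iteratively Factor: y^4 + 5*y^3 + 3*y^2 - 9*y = (y + 3)*(y^3 + 2*y^2 - 3*y) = y*(y + 3)*(y^2 + 2*y - 3) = y*(y - 1)*(y + 3)*(y + 3)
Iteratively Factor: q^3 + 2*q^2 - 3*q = (q)*(q^2 + 2*q - 3) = q*(q - 1)*(q + 3)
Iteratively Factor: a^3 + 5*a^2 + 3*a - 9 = (a - 1)*(a^2 + 6*a + 9) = (a - 1)*(a + 3)*(a + 3)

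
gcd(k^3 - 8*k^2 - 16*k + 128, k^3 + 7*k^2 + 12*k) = k + 4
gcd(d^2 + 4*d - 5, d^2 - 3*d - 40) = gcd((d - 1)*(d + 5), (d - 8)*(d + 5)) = d + 5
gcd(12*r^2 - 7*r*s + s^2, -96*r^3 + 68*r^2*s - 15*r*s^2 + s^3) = 12*r^2 - 7*r*s + s^2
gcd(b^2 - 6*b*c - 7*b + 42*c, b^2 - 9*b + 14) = b - 7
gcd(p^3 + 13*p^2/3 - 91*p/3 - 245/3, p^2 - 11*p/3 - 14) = p + 7/3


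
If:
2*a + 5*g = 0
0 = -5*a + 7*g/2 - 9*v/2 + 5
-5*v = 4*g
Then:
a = 125/196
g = -25/98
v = 10/49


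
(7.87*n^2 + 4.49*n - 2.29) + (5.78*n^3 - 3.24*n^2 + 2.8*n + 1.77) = 5.78*n^3 + 4.63*n^2 + 7.29*n - 0.52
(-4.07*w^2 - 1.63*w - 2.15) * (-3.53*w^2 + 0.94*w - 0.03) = 14.3671*w^4 + 1.9281*w^3 + 6.1794*w^2 - 1.9721*w + 0.0645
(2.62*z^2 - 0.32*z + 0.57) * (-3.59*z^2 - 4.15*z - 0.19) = -9.4058*z^4 - 9.7242*z^3 - 1.2161*z^2 - 2.3047*z - 0.1083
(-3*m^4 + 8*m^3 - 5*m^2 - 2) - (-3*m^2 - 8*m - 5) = -3*m^4 + 8*m^3 - 2*m^2 + 8*m + 3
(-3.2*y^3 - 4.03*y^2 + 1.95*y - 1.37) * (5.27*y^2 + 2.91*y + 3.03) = -16.864*y^5 - 30.5501*y^4 - 11.1468*y^3 - 13.7563*y^2 + 1.9218*y - 4.1511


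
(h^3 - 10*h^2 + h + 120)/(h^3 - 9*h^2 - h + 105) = (h - 8)/(h - 7)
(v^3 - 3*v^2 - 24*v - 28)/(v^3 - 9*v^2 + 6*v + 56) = (v + 2)/(v - 4)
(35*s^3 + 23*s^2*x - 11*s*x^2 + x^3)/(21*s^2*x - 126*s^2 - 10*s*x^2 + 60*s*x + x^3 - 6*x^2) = (-5*s^2 - 4*s*x + x^2)/(-3*s*x + 18*s + x^2 - 6*x)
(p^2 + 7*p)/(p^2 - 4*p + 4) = p*(p + 7)/(p^2 - 4*p + 4)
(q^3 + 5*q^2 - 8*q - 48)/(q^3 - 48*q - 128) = (q - 3)/(q - 8)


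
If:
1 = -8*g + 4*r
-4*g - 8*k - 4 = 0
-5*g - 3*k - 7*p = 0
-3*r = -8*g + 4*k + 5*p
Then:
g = -5/182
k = -177/364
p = 83/364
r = 71/364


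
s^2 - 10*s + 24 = (s - 6)*(s - 4)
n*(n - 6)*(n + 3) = n^3 - 3*n^2 - 18*n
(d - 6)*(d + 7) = d^2 + d - 42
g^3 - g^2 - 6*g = g*(g - 3)*(g + 2)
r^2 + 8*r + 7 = (r + 1)*(r + 7)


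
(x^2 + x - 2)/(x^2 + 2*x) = (x - 1)/x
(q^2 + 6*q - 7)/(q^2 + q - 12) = (q^2 + 6*q - 7)/(q^2 + q - 12)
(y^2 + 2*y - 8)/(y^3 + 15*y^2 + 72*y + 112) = (y - 2)/(y^2 + 11*y + 28)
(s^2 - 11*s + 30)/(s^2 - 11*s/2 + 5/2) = 2*(s - 6)/(2*s - 1)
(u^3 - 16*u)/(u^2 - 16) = u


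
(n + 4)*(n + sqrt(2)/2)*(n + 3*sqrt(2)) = n^3 + 4*n^2 + 7*sqrt(2)*n^2/2 + 3*n + 14*sqrt(2)*n + 12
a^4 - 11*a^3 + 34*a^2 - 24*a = a*(a - 6)*(a - 4)*(a - 1)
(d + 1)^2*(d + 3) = d^3 + 5*d^2 + 7*d + 3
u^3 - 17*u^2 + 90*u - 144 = (u - 8)*(u - 6)*(u - 3)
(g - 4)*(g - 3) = g^2 - 7*g + 12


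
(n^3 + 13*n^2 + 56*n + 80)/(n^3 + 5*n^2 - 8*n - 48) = (n + 5)/(n - 3)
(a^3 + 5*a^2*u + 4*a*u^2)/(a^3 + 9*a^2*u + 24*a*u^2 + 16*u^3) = a/(a + 4*u)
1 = 1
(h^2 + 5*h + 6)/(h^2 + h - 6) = (h + 2)/(h - 2)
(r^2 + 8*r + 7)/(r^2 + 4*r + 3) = (r + 7)/(r + 3)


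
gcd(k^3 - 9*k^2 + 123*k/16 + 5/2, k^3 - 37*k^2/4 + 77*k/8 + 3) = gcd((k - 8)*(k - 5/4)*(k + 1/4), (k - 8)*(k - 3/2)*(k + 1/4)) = k^2 - 31*k/4 - 2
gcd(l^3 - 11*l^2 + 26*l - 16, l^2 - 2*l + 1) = l - 1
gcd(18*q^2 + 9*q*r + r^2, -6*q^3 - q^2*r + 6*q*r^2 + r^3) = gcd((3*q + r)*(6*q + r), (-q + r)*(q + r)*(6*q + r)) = 6*q + r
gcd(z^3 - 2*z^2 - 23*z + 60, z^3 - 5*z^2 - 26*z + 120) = z^2 + z - 20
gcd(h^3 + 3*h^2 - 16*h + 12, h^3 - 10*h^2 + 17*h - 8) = h - 1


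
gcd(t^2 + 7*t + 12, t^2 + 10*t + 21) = t + 3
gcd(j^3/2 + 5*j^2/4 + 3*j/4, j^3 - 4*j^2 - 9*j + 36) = 1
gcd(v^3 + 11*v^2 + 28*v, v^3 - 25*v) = v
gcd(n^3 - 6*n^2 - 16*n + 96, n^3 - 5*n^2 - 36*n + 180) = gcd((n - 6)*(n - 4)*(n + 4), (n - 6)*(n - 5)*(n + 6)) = n - 6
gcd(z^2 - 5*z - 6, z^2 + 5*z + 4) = z + 1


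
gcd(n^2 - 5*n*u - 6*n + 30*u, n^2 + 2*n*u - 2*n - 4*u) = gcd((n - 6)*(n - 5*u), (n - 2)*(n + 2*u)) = 1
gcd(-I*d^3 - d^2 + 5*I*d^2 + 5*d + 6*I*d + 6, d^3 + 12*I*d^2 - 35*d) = 1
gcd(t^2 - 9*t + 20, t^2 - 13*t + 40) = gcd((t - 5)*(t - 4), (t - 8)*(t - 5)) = t - 5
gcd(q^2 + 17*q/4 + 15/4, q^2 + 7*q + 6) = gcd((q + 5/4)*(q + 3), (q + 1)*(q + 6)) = 1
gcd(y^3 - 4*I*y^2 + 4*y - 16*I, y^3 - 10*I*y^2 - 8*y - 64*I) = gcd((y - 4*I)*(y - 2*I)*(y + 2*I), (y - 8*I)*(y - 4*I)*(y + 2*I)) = y^2 - 2*I*y + 8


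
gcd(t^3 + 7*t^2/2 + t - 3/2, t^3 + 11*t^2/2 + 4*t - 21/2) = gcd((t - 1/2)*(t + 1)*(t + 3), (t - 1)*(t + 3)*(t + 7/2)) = t + 3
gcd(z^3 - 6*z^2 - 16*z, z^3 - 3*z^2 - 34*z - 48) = z^2 - 6*z - 16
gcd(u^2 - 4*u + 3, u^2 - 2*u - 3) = u - 3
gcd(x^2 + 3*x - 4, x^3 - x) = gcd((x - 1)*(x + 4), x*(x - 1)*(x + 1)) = x - 1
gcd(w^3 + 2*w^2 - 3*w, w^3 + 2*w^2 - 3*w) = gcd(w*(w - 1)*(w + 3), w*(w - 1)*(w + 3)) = w^3 + 2*w^2 - 3*w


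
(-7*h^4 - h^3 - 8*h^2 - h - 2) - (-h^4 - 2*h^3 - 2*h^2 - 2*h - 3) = -6*h^4 + h^3 - 6*h^2 + h + 1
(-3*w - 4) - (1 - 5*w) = 2*w - 5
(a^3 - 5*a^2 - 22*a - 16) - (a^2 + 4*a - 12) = a^3 - 6*a^2 - 26*a - 4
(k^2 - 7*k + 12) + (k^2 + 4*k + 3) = 2*k^2 - 3*k + 15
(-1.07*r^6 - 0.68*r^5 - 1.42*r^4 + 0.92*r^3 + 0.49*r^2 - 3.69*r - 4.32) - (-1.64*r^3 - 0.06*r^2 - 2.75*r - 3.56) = -1.07*r^6 - 0.68*r^5 - 1.42*r^4 + 2.56*r^3 + 0.55*r^2 - 0.94*r - 0.76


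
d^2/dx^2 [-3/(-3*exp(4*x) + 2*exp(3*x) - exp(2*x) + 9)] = 6*((-24*exp(2*x) + 9*exp(x) - 2)*(3*exp(4*x) - 2*exp(3*x) + exp(2*x) - 9) + 4*(6*exp(2*x) - 3*exp(x) + 1)^2*exp(2*x))*exp(2*x)/(3*exp(4*x) - 2*exp(3*x) + exp(2*x) - 9)^3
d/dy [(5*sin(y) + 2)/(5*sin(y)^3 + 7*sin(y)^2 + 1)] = (-50*sin(y)^3 - 65*sin(y)^2 - 28*sin(y) + 5)*cos(y)/(5*sin(y)^3 + 7*sin(y)^2 + 1)^2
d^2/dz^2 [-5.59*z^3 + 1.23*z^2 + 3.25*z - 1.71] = 2.46 - 33.54*z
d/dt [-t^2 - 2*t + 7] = -2*t - 2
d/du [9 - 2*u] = -2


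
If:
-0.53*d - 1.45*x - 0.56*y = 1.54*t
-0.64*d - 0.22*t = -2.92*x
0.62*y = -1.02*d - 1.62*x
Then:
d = -0.440863583831126*y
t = -0.112919579689286*y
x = -0.105135274377933*y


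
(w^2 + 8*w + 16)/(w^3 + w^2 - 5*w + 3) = (w^2 + 8*w + 16)/(w^3 + w^2 - 5*w + 3)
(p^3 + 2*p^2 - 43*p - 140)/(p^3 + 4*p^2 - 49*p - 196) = (p + 5)/(p + 7)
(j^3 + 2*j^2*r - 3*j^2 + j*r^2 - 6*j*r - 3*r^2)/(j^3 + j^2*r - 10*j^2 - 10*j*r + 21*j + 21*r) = (j + r)/(j - 7)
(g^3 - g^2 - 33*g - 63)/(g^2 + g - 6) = (g^2 - 4*g - 21)/(g - 2)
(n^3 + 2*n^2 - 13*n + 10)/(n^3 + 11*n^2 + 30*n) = (n^2 - 3*n + 2)/(n*(n + 6))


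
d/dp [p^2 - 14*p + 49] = 2*p - 14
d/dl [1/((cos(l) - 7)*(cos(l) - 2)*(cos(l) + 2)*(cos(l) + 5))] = (-75*cos(l) - 3*cos(2*l) + cos(3*l) + 5)*sin(l)/((cos(l) - 7)^2*(cos(l) - 2)^2*(cos(l) + 2)^2*(cos(l) + 5)^2)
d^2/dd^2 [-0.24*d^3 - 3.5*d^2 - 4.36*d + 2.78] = -1.44*d - 7.0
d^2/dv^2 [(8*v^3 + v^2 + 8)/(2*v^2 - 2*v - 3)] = 2*(84*v^3 + 258*v^2 + 120*v + 89)/(8*v^6 - 24*v^5 - 12*v^4 + 64*v^3 + 18*v^2 - 54*v - 27)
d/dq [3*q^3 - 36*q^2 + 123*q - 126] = 9*q^2 - 72*q + 123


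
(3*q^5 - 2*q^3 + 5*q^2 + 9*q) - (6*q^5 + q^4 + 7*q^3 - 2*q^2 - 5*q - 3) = -3*q^5 - q^4 - 9*q^3 + 7*q^2 + 14*q + 3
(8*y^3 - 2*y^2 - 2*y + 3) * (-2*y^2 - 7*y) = -16*y^5 - 52*y^4 + 18*y^3 + 8*y^2 - 21*y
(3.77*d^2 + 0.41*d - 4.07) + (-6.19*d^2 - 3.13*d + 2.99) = -2.42*d^2 - 2.72*d - 1.08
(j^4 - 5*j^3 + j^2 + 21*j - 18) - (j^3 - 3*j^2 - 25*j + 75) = j^4 - 6*j^3 + 4*j^2 + 46*j - 93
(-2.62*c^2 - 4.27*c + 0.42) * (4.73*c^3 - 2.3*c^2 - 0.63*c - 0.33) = -12.3926*c^5 - 14.1711*c^4 + 13.4582*c^3 + 2.5887*c^2 + 1.1445*c - 0.1386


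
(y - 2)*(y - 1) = y^2 - 3*y + 2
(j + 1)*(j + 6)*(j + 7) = j^3 + 14*j^2 + 55*j + 42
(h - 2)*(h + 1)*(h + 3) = h^3 + 2*h^2 - 5*h - 6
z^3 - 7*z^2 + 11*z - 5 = (z - 5)*(z - 1)^2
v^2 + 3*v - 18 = (v - 3)*(v + 6)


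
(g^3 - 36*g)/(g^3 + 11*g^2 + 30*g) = (g - 6)/(g + 5)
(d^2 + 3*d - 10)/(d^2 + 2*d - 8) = (d + 5)/(d + 4)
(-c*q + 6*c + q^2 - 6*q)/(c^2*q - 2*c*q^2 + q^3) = (q - 6)/(q*(-c + q))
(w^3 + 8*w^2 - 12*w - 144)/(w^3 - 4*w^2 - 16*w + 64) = (w^2 + 12*w + 36)/(w^2 - 16)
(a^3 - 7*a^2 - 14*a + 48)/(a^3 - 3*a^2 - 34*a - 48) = (a - 2)/(a + 2)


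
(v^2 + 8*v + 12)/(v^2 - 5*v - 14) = (v + 6)/(v - 7)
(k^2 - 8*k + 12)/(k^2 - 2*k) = (k - 6)/k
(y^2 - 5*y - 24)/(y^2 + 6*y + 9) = (y - 8)/(y + 3)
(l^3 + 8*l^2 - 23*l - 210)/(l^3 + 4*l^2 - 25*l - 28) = (l^2 + l - 30)/(l^2 - 3*l - 4)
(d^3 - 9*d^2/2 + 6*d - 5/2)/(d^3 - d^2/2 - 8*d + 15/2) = (d - 1)/(d + 3)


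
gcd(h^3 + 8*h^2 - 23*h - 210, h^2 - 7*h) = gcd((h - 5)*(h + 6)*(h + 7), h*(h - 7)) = 1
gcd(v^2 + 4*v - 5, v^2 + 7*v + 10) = v + 5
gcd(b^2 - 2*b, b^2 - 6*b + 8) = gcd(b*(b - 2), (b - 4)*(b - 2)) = b - 2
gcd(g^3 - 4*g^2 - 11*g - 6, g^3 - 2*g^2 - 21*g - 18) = g^2 - 5*g - 6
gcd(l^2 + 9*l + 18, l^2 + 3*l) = l + 3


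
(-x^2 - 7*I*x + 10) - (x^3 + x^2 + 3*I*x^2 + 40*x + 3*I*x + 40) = -x^3 - 2*x^2 - 3*I*x^2 - 40*x - 10*I*x - 30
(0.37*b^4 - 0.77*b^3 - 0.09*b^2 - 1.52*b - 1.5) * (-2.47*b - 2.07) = -0.9139*b^5 + 1.136*b^4 + 1.8162*b^3 + 3.9407*b^2 + 6.8514*b + 3.105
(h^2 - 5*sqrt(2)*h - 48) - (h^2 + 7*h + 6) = -5*sqrt(2)*h - 7*h - 54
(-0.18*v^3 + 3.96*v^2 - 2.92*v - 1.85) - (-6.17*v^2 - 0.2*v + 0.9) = -0.18*v^3 + 10.13*v^2 - 2.72*v - 2.75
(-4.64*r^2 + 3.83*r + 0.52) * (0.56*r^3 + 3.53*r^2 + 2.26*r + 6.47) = -2.5984*r^5 - 14.2344*r^4 + 3.3247*r^3 - 19.5294*r^2 + 25.9553*r + 3.3644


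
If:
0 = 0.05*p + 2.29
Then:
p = -45.80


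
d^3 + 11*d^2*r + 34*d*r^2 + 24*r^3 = (d + r)*(d + 4*r)*(d + 6*r)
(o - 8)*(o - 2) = o^2 - 10*o + 16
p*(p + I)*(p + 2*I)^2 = p^4 + 5*I*p^3 - 8*p^2 - 4*I*p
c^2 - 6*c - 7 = (c - 7)*(c + 1)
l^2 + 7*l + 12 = (l + 3)*(l + 4)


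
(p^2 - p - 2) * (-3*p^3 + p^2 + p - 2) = -3*p^5 + 4*p^4 + 6*p^3 - 5*p^2 + 4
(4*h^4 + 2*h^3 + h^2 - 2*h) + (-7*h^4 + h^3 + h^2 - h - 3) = -3*h^4 + 3*h^3 + 2*h^2 - 3*h - 3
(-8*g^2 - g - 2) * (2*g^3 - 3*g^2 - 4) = -16*g^5 + 22*g^4 - g^3 + 38*g^2 + 4*g + 8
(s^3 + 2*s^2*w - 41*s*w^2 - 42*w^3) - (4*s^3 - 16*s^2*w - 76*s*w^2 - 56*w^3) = -3*s^3 + 18*s^2*w + 35*s*w^2 + 14*w^3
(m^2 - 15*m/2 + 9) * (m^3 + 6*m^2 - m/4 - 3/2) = m^5 - 3*m^4/2 - 145*m^3/4 + 435*m^2/8 + 9*m - 27/2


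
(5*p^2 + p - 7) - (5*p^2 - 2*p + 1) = 3*p - 8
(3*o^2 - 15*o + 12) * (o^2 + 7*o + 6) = 3*o^4 + 6*o^3 - 75*o^2 - 6*o + 72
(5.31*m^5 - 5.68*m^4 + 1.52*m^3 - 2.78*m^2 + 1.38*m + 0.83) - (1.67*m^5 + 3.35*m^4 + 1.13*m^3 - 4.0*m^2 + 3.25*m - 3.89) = 3.64*m^5 - 9.03*m^4 + 0.39*m^3 + 1.22*m^2 - 1.87*m + 4.72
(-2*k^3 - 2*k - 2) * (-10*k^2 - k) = 20*k^5 + 2*k^4 + 20*k^3 + 22*k^2 + 2*k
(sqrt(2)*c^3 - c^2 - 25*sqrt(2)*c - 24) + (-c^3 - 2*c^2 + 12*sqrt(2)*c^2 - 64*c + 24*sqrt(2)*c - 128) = -c^3 + sqrt(2)*c^3 - 3*c^2 + 12*sqrt(2)*c^2 - 64*c - sqrt(2)*c - 152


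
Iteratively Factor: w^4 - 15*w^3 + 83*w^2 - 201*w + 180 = (w - 3)*(w^3 - 12*w^2 + 47*w - 60) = (w - 3)^2*(w^2 - 9*w + 20) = (w - 5)*(w - 3)^2*(w - 4)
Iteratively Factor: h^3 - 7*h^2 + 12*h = (h - 4)*(h^2 - 3*h) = h*(h - 4)*(h - 3)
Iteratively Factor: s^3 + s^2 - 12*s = (s - 3)*(s^2 + 4*s) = s*(s - 3)*(s + 4)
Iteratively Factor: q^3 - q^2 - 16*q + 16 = (q + 4)*(q^2 - 5*q + 4) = (q - 1)*(q + 4)*(q - 4)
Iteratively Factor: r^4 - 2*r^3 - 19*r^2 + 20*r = (r + 4)*(r^3 - 6*r^2 + 5*r) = r*(r + 4)*(r^2 - 6*r + 5) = r*(r - 1)*(r + 4)*(r - 5)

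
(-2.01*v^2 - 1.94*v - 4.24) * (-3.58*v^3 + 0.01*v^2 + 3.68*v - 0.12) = 7.1958*v^5 + 6.9251*v^4 + 7.763*v^3 - 6.9404*v^2 - 15.3704*v + 0.5088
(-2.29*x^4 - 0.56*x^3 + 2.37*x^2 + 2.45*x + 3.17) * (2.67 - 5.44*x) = 12.4576*x^5 - 3.0679*x^4 - 14.388*x^3 - 7.0001*x^2 - 10.7033*x + 8.4639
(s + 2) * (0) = 0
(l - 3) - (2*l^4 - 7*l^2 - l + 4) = -2*l^4 + 7*l^2 + 2*l - 7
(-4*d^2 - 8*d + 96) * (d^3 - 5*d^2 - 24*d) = -4*d^5 + 12*d^4 + 232*d^3 - 288*d^2 - 2304*d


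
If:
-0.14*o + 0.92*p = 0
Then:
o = 6.57142857142857*p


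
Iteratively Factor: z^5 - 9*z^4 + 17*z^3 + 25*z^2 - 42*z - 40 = (z + 1)*(z^4 - 10*z^3 + 27*z^2 - 2*z - 40) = (z - 2)*(z + 1)*(z^3 - 8*z^2 + 11*z + 20) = (z - 5)*(z - 2)*(z + 1)*(z^2 - 3*z - 4) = (z - 5)*(z - 4)*(z - 2)*(z + 1)*(z + 1)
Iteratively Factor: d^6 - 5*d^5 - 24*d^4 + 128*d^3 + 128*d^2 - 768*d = (d - 4)*(d^5 - d^4 - 28*d^3 + 16*d^2 + 192*d) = (d - 4)^2*(d^4 + 3*d^3 - 16*d^2 - 48*d) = (d - 4)^3*(d^3 + 7*d^2 + 12*d) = (d - 4)^3*(d + 3)*(d^2 + 4*d) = d*(d - 4)^3*(d + 3)*(d + 4)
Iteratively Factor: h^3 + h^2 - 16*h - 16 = (h + 1)*(h^2 - 16) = (h + 1)*(h + 4)*(h - 4)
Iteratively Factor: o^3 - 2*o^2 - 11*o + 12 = (o + 3)*(o^2 - 5*o + 4) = (o - 1)*(o + 3)*(o - 4)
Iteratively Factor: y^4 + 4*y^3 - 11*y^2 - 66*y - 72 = (y + 3)*(y^3 + y^2 - 14*y - 24) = (y + 3)^2*(y^2 - 2*y - 8) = (y - 4)*(y + 3)^2*(y + 2)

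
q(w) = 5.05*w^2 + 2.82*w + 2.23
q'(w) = 10.1*w + 2.82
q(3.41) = 70.57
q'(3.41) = 37.26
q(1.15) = 12.15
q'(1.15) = 14.44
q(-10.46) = 525.26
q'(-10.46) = -102.83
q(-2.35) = 23.49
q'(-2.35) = -20.92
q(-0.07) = 2.06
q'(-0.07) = 2.11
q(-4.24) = 81.06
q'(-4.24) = -40.00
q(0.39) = 4.10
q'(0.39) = 6.76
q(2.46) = 39.73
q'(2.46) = 27.67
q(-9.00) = 385.90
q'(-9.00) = -88.08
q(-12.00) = 695.59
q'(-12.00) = -118.38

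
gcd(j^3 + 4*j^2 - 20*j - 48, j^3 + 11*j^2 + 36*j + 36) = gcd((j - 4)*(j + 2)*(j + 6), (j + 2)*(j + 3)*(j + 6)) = j^2 + 8*j + 12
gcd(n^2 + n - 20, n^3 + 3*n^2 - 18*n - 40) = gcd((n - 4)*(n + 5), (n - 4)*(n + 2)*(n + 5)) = n^2 + n - 20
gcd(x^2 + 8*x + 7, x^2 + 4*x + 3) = x + 1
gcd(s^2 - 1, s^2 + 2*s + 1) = s + 1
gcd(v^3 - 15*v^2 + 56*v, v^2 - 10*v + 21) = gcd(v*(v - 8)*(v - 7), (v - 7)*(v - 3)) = v - 7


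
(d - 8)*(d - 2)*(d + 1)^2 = d^4 - 8*d^3 - 3*d^2 + 22*d + 16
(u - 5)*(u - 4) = u^2 - 9*u + 20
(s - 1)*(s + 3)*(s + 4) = s^3 + 6*s^2 + 5*s - 12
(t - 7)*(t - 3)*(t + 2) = t^3 - 8*t^2 + t + 42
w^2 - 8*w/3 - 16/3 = (w - 4)*(w + 4/3)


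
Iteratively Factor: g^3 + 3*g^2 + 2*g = (g + 2)*(g^2 + g) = g*(g + 2)*(g + 1)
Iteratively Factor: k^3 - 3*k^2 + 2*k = (k - 2)*(k^2 - k) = k*(k - 2)*(k - 1)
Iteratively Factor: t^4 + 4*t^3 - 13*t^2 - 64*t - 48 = (t - 4)*(t^3 + 8*t^2 + 19*t + 12) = (t - 4)*(t + 4)*(t^2 + 4*t + 3) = (t - 4)*(t + 1)*(t + 4)*(t + 3)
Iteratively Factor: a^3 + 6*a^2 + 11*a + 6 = (a + 2)*(a^2 + 4*a + 3) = (a + 2)*(a + 3)*(a + 1)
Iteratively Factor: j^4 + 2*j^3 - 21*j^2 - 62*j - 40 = (j + 1)*(j^3 + j^2 - 22*j - 40) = (j + 1)*(j + 4)*(j^2 - 3*j - 10) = (j - 5)*(j + 1)*(j + 4)*(j + 2)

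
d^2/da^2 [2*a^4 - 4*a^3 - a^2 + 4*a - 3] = 24*a^2 - 24*a - 2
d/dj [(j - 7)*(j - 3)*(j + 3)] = 3*j^2 - 14*j - 9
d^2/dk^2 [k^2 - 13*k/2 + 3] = 2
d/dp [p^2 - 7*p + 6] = 2*p - 7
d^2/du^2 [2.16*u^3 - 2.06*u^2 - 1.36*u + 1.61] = 12.96*u - 4.12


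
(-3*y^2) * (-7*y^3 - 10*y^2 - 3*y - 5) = 21*y^5 + 30*y^4 + 9*y^3 + 15*y^2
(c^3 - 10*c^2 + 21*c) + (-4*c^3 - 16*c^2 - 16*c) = -3*c^3 - 26*c^2 + 5*c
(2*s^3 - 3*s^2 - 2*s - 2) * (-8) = -16*s^3 + 24*s^2 + 16*s + 16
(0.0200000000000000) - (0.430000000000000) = -0.410000000000000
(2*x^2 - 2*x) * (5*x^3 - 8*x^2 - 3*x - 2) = 10*x^5 - 26*x^4 + 10*x^3 + 2*x^2 + 4*x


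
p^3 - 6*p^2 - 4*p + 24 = (p - 6)*(p - 2)*(p + 2)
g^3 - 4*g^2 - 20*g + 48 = (g - 6)*(g - 2)*(g + 4)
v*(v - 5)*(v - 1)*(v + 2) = v^4 - 4*v^3 - 7*v^2 + 10*v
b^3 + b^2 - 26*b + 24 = (b - 4)*(b - 1)*(b + 6)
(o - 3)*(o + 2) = o^2 - o - 6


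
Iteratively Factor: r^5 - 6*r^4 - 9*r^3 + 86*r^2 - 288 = (r + 3)*(r^4 - 9*r^3 + 18*r^2 + 32*r - 96) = (r - 3)*(r + 3)*(r^3 - 6*r^2 + 32) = (r - 4)*(r - 3)*(r + 3)*(r^2 - 2*r - 8) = (r - 4)^2*(r - 3)*(r + 3)*(r + 2)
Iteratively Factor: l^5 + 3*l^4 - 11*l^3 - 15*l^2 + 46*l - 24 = (l + 4)*(l^4 - l^3 - 7*l^2 + 13*l - 6) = (l - 1)*(l + 4)*(l^3 - 7*l + 6) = (l - 2)*(l - 1)*(l + 4)*(l^2 + 2*l - 3) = (l - 2)*(l - 1)*(l + 3)*(l + 4)*(l - 1)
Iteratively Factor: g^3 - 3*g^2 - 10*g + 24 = (g + 3)*(g^2 - 6*g + 8) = (g - 2)*(g + 3)*(g - 4)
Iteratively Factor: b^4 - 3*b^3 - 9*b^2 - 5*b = (b + 1)*(b^3 - 4*b^2 - 5*b) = (b - 5)*(b + 1)*(b^2 + b) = b*(b - 5)*(b + 1)*(b + 1)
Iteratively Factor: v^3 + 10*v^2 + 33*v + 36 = (v + 3)*(v^2 + 7*v + 12) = (v + 3)^2*(v + 4)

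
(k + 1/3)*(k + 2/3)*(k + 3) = k^3 + 4*k^2 + 29*k/9 + 2/3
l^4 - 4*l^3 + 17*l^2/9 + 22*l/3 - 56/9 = (l - 7/3)*(l - 2)*(l - 1)*(l + 4/3)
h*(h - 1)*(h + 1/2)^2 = h^4 - 3*h^2/4 - h/4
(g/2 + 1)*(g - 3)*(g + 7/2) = g^3/2 + 5*g^2/4 - 19*g/4 - 21/2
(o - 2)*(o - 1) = o^2 - 3*o + 2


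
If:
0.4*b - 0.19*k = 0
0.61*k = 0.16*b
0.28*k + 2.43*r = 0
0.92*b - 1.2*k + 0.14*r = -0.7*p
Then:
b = 0.00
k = 0.00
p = 0.00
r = 0.00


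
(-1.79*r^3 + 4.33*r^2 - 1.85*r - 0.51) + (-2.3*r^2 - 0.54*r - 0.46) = -1.79*r^3 + 2.03*r^2 - 2.39*r - 0.97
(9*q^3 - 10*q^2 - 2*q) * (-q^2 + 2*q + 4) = -9*q^5 + 28*q^4 + 18*q^3 - 44*q^2 - 8*q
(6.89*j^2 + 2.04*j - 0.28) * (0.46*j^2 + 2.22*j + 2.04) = 3.1694*j^4 + 16.2342*j^3 + 18.4556*j^2 + 3.54*j - 0.5712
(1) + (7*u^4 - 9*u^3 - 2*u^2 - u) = 7*u^4 - 9*u^3 - 2*u^2 - u + 1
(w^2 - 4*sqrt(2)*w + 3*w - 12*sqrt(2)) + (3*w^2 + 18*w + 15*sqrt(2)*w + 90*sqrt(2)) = 4*w^2 + 11*sqrt(2)*w + 21*w + 78*sqrt(2)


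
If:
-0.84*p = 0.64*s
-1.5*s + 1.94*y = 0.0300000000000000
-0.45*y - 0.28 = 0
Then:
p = 0.63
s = -0.82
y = -0.62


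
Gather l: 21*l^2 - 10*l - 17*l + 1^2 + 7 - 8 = 21*l^2 - 27*l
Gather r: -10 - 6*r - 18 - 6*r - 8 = -12*r - 36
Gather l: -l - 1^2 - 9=-l - 10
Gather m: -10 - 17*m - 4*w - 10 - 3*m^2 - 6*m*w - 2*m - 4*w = -3*m^2 + m*(-6*w - 19) - 8*w - 20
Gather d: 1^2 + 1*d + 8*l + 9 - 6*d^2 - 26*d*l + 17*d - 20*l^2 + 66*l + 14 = -6*d^2 + d*(18 - 26*l) - 20*l^2 + 74*l + 24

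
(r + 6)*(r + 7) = r^2 + 13*r + 42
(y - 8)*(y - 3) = y^2 - 11*y + 24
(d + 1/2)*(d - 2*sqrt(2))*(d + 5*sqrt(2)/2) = d^3 + d^2/2 + sqrt(2)*d^2/2 - 10*d + sqrt(2)*d/4 - 5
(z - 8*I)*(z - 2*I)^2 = z^3 - 12*I*z^2 - 36*z + 32*I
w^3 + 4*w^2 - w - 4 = (w - 1)*(w + 1)*(w + 4)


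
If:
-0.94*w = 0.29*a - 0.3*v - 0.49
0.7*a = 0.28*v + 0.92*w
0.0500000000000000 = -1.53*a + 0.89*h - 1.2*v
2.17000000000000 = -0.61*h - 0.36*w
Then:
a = -0.63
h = -3.62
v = -1.92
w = 0.10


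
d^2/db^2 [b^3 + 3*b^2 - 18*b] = 6*b + 6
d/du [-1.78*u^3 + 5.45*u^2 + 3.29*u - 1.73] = -5.34*u^2 + 10.9*u + 3.29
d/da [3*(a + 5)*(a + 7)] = 6*a + 36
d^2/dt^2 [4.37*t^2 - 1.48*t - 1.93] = 8.74000000000000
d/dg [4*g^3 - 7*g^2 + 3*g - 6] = 12*g^2 - 14*g + 3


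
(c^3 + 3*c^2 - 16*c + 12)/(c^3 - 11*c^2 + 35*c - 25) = (c^2 + 4*c - 12)/(c^2 - 10*c + 25)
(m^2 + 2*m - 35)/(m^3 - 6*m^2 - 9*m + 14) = (m^2 + 2*m - 35)/(m^3 - 6*m^2 - 9*m + 14)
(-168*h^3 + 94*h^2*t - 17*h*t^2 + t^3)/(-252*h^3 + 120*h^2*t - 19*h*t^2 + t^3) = (-4*h + t)/(-6*h + t)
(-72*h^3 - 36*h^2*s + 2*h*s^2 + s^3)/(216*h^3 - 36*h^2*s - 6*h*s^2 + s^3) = (2*h + s)/(-6*h + s)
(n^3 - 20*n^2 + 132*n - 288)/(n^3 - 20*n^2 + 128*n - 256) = (n^2 - 12*n + 36)/(n^2 - 12*n + 32)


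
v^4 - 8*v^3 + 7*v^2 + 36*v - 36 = (v - 6)*(v - 3)*(v - 1)*(v + 2)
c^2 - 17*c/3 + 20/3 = (c - 4)*(c - 5/3)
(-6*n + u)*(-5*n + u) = 30*n^2 - 11*n*u + u^2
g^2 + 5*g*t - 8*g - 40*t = (g - 8)*(g + 5*t)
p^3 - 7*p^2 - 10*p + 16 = (p - 8)*(p - 1)*(p + 2)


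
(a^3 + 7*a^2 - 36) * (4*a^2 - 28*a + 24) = 4*a^5 - 172*a^3 + 24*a^2 + 1008*a - 864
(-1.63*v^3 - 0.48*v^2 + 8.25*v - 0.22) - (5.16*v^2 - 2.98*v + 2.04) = -1.63*v^3 - 5.64*v^2 + 11.23*v - 2.26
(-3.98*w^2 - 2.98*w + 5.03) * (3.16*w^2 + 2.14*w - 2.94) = -12.5768*w^4 - 17.934*w^3 + 21.2188*w^2 + 19.5254*w - 14.7882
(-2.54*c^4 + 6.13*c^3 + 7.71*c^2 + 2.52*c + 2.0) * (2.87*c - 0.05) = -7.2898*c^5 + 17.7201*c^4 + 21.8212*c^3 + 6.8469*c^2 + 5.614*c - 0.1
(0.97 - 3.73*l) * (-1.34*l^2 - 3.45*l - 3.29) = 4.9982*l^3 + 11.5687*l^2 + 8.9252*l - 3.1913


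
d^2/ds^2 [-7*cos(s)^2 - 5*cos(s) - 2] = 5*cos(s) + 14*cos(2*s)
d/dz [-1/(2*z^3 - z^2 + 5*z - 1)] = (6*z^2 - 2*z + 5)/(2*z^3 - z^2 + 5*z - 1)^2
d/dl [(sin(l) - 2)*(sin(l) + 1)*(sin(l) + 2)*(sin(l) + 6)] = (4*sin(l)^3 + 21*sin(l)^2 + 4*sin(l) - 28)*cos(l)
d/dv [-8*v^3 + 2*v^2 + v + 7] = -24*v^2 + 4*v + 1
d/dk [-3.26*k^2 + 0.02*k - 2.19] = 0.02 - 6.52*k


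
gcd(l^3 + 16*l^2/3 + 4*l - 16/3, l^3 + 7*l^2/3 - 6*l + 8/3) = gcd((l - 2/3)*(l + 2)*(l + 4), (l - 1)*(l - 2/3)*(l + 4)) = l^2 + 10*l/3 - 8/3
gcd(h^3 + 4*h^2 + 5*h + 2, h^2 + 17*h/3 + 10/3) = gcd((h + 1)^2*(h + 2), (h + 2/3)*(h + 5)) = 1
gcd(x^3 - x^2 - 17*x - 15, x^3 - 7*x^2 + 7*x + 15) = x^2 - 4*x - 5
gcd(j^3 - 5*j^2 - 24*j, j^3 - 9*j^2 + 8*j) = j^2 - 8*j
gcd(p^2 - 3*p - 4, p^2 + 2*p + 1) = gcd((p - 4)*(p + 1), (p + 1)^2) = p + 1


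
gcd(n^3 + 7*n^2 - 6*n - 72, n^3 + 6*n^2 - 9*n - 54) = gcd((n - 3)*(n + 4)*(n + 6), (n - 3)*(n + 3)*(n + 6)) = n^2 + 3*n - 18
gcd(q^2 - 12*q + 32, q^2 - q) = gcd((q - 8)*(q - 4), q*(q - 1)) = 1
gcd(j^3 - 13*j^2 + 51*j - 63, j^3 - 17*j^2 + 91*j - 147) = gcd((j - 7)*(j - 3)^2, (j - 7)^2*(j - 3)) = j^2 - 10*j + 21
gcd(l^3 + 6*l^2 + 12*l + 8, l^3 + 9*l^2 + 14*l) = l + 2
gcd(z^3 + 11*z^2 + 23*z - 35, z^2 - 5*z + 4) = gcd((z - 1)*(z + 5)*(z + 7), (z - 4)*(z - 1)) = z - 1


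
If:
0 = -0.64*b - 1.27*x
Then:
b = -1.984375*x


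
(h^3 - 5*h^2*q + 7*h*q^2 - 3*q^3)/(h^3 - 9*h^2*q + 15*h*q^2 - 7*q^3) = (-h + 3*q)/(-h + 7*q)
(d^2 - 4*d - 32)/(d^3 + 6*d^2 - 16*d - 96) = (d - 8)/(d^2 + 2*d - 24)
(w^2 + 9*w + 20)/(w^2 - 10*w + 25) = (w^2 + 9*w + 20)/(w^2 - 10*w + 25)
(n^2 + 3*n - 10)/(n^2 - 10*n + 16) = (n + 5)/(n - 8)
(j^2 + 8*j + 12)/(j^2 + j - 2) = (j + 6)/(j - 1)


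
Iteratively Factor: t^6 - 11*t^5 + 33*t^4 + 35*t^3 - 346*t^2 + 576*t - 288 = (t - 2)*(t^5 - 9*t^4 + 15*t^3 + 65*t^2 - 216*t + 144) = (t - 2)*(t + 3)*(t^4 - 12*t^3 + 51*t^2 - 88*t + 48) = (t - 2)*(t - 1)*(t + 3)*(t^3 - 11*t^2 + 40*t - 48) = (t - 4)*(t - 2)*(t - 1)*(t + 3)*(t^2 - 7*t + 12) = (t - 4)^2*(t - 2)*(t - 1)*(t + 3)*(t - 3)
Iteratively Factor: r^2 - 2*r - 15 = (r + 3)*(r - 5)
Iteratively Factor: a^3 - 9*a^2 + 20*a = (a - 5)*(a^2 - 4*a) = a*(a - 5)*(a - 4)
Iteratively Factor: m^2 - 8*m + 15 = (m - 3)*(m - 5)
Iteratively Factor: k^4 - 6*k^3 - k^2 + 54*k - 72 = (k - 4)*(k^3 - 2*k^2 - 9*k + 18) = (k - 4)*(k - 2)*(k^2 - 9) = (k - 4)*(k - 3)*(k - 2)*(k + 3)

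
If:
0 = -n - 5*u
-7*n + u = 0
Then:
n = 0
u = 0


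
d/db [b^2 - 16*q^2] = 2*b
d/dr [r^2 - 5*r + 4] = 2*r - 5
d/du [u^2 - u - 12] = 2*u - 1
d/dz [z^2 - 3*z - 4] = 2*z - 3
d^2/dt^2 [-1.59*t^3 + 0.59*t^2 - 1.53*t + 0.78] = 1.18 - 9.54*t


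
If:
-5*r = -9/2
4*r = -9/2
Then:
No Solution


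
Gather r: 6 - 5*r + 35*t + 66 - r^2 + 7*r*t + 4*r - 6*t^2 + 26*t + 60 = -r^2 + r*(7*t - 1) - 6*t^2 + 61*t + 132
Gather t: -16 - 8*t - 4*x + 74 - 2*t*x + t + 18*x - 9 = t*(-2*x - 7) + 14*x + 49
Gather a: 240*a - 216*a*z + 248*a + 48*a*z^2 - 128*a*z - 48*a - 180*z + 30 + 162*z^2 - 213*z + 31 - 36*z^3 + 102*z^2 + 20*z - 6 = a*(48*z^2 - 344*z + 440) - 36*z^3 + 264*z^2 - 373*z + 55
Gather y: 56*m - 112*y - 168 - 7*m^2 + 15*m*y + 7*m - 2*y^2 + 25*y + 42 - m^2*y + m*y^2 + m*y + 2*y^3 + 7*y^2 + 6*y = -7*m^2 + 63*m + 2*y^3 + y^2*(m + 5) + y*(-m^2 + 16*m - 81) - 126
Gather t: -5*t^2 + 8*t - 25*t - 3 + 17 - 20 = -5*t^2 - 17*t - 6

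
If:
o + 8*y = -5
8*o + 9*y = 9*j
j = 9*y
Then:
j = -45/17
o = -45/17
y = -5/17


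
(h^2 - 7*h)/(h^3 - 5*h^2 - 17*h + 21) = h/(h^2 + 2*h - 3)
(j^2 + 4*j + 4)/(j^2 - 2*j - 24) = (j^2 + 4*j + 4)/(j^2 - 2*j - 24)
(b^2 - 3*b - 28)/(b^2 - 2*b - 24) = (b - 7)/(b - 6)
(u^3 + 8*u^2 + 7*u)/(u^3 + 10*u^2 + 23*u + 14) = u/(u + 2)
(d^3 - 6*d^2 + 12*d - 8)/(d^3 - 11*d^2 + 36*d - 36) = (d^2 - 4*d + 4)/(d^2 - 9*d + 18)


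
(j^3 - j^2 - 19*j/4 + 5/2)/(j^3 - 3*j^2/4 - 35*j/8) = 2*(2*j^2 + 3*j - 2)/(j*(4*j + 7))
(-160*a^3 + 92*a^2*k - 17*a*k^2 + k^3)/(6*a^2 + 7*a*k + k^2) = (-160*a^3 + 92*a^2*k - 17*a*k^2 + k^3)/(6*a^2 + 7*a*k + k^2)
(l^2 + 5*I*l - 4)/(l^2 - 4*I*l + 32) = (l + I)/(l - 8*I)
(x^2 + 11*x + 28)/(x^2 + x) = (x^2 + 11*x + 28)/(x*(x + 1))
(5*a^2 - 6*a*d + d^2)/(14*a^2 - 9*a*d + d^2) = (5*a^2 - 6*a*d + d^2)/(14*a^2 - 9*a*d + d^2)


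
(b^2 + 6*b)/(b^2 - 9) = b*(b + 6)/(b^2 - 9)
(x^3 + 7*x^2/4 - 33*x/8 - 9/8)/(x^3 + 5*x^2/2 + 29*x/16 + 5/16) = 2*(2*x^2 + 3*x - 9)/(4*x^2 + 9*x + 5)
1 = 1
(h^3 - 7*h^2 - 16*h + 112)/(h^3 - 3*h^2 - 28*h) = (h - 4)/h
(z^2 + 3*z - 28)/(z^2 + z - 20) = (z + 7)/(z + 5)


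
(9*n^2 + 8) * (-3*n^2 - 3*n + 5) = -27*n^4 - 27*n^3 + 21*n^2 - 24*n + 40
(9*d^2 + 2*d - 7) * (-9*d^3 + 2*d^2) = -81*d^5 + 67*d^3 - 14*d^2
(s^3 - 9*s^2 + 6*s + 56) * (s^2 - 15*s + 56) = s^5 - 24*s^4 + 197*s^3 - 538*s^2 - 504*s + 3136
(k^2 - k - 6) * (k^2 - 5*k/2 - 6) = k^4 - 7*k^3/2 - 19*k^2/2 + 21*k + 36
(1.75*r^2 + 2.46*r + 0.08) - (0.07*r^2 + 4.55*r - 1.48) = 1.68*r^2 - 2.09*r + 1.56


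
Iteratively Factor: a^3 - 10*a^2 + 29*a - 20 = (a - 5)*(a^2 - 5*a + 4) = (a - 5)*(a - 1)*(a - 4)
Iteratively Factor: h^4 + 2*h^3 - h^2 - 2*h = (h + 2)*(h^3 - h) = h*(h + 2)*(h^2 - 1) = h*(h - 1)*(h + 2)*(h + 1)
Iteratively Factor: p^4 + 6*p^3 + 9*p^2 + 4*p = (p)*(p^3 + 6*p^2 + 9*p + 4) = p*(p + 1)*(p^2 + 5*p + 4) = p*(p + 1)*(p + 4)*(p + 1)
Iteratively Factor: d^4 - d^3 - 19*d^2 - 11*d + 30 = (d - 5)*(d^3 + 4*d^2 + d - 6) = (d - 5)*(d + 2)*(d^2 + 2*d - 3) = (d - 5)*(d - 1)*(d + 2)*(d + 3)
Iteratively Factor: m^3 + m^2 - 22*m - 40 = (m + 2)*(m^2 - m - 20) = (m - 5)*(m + 2)*(m + 4)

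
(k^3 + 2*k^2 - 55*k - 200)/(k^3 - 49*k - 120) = (k + 5)/(k + 3)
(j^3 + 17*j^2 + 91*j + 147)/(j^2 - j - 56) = (j^2 + 10*j + 21)/(j - 8)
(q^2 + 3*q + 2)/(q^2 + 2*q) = (q + 1)/q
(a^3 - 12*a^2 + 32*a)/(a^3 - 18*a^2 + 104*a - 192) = a/(a - 6)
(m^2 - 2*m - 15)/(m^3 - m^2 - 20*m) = (m + 3)/(m*(m + 4))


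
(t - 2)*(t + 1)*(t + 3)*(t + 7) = t^4 + 9*t^3 + 9*t^2 - 41*t - 42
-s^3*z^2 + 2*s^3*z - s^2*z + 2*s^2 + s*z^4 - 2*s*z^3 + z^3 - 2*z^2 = (-s + z)*(s + z)*(z - 2)*(s*z + 1)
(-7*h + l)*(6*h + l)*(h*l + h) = -42*h^3*l - 42*h^3 - h^2*l^2 - h^2*l + h*l^3 + h*l^2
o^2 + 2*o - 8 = (o - 2)*(o + 4)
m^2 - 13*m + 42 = (m - 7)*(m - 6)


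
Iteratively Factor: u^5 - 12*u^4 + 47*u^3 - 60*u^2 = (u - 5)*(u^4 - 7*u^3 + 12*u^2) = (u - 5)*(u - 4)*(u^3 - 3*u^2) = (u - 5)*(u - 4)*(u - 3)*(u^2) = u*(u - 5)*(u - 4)*(u - 3)*(u)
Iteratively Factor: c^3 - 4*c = (c)*(c^2 - 4) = c*(c + 2)*(c - 2)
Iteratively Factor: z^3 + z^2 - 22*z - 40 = (z - 5)*(z^2 + 6*z + 8) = (z - 5)*(z + 2)*(z + 4)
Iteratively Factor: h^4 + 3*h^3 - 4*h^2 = (h - 1)*(h^3 + 4*h^2) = h*(h - 1)*(h^2 + 4*h) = h*(h - 1)*(h + 4)*(h)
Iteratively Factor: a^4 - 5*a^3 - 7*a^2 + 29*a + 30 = (a + 1)*(a^3 - 6*a^2 - a + 30) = (a - 3)*(a + 1)*(a^2 - 3*a - 10) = (a - 3)*(a + 1)*(a + 2)*(a - 5)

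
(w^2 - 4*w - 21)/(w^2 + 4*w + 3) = (w - 7)/(w + 1)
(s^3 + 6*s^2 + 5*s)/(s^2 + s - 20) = s*(s + 1)/(s - 4)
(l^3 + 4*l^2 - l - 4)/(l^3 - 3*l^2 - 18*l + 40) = (l^2 - 1)/(l^2 - 7*l + 10)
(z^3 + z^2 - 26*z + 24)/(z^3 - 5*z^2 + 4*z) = (z + 6)/z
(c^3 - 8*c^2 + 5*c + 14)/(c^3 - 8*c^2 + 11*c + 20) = (c^2 - 9*c + 14)/(c^2 - 9*c + 20)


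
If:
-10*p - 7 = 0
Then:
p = -7/10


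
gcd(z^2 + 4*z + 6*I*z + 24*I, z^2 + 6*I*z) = z + 6*I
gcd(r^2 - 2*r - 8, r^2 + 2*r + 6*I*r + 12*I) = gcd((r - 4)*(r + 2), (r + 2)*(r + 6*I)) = r + 2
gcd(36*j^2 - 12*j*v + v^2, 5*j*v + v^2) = 1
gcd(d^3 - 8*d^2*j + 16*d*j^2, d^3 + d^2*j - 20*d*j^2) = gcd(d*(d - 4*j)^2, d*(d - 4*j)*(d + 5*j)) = d^2 - 4*d*j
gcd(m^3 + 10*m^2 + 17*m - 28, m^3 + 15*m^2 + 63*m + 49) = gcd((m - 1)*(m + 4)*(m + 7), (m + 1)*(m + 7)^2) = m + 7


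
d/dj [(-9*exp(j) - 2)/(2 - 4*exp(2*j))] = (-18*exp(2*j) - 8*exp(j) - 9)*exp(j)/(2*(4*exp(4*j) - 4*exp(2*j) + 1))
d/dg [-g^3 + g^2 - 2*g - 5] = -3*g^2 + 2*g - 2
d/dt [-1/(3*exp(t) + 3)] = 1/(12*cosh(t/2)^2)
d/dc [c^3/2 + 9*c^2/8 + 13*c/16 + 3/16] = 3*c^2/2 + 9*c/4 + 13/16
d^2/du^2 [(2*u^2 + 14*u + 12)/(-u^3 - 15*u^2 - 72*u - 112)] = 4*(-u^4 - 13*u^3 - 15*u^2 + 401*u + 1430)/(u^7 + 37*u^6 + 579*u^5 + 4967*u^4 + 25232*u^3 + 75936*u^2 + 125440*u + 87808)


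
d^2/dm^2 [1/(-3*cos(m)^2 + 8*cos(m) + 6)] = 2*(-18*sin(m)^4 + 77*sin(m)^2 - 21*cos(m) + 9*cos(3*m) + 23)/(3*sin(m)^2 + 8*cos(m) + 3)^3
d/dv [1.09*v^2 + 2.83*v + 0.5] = 2.18*v + 2.83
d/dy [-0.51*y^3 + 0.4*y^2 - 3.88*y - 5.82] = -1.53*y^2 + 0.8*y - 3.88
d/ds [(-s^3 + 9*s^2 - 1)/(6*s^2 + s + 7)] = (3*s*(6 - s)*(6*s^2 + s + 7) + (12*s + 1)*(s^3 - 9*s^2 + 1))/(6*s^2 + s + 7)^2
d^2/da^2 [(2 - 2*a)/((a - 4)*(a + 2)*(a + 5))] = 12*(-a^5 - a^4 - a^3 - 89*a^2 - 134*a + 388)/(a^9 + 9*a^8 - 27*a^7 - 417*a^6 - 234*a^5 + 6156*a^4 + 11928*a^3 - 24480*a^2 - 86400*a - 64000)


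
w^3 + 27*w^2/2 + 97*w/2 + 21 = (w + 1/2)*(w + 6)*(w + 7)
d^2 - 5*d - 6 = (d - 6)*(d + 1)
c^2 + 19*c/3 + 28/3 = (c + 7/3)*(c + 4)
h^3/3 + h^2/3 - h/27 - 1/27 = (h/3 + 1/3)*(h - 1/3)*(h + 1/3)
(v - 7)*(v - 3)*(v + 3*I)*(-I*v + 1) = -I*v^4 + 4*v^3 + 10*I*v^3 - 40*v^2 - 18*I*v^2 + 84*v - 30*I*v + 63*I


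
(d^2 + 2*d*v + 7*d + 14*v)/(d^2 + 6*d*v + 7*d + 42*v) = (d + 2*v)/(d + 6*v)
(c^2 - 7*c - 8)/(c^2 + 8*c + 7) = (c - 8)/(c + 7)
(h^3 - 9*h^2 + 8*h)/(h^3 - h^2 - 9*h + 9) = h*(h - 8)/(h^2 - 9)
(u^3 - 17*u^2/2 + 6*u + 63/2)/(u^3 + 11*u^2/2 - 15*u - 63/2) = (u - 7)/(u + 7)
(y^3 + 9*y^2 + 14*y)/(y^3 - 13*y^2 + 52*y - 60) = y*(y^2 + 9*y + 14)/(y^3 - 13*y^2 + 52*y - 60)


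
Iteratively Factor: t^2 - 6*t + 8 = (t - 2)*(t - 4)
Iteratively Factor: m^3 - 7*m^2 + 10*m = (m - 2)*(m^2 - 5*m) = (m - 5)*(m - 2)*(m)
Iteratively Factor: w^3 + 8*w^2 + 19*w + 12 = (w + 4)*(w^2 + 4*w + 3) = (w + 3)*(w + 4)*(w + 1)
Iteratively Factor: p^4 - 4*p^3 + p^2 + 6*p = (p + 1)*(p^3 - 5*p^2 + 6*p) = (p - 3)*(p + 1)*(p^2 - 2*p) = p*(p - 3)*(p + 1)*(p - 2)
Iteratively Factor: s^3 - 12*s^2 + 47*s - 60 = (s - 3)*(s^2 - 9*s + 20) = (s - 4)*(s - 3)*(s - 5)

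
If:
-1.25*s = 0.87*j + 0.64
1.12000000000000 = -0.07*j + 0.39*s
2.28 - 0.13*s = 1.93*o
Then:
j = -3.87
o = 1.03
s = 2.18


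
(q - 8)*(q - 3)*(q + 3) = q^3 - 8*q^2 - 9*q + 72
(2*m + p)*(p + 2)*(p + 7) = 2*m*p^2 + 18*m*p + 28*m + p^3 + 9*p^2 + 14*p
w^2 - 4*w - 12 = (w - 6)*(w + 2)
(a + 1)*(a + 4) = a^2 + 5*a + 4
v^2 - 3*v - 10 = (v - 5)*(v + 2)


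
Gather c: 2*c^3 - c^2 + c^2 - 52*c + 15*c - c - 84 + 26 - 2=2*c^3 - 38*c - 60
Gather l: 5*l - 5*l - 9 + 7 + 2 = 0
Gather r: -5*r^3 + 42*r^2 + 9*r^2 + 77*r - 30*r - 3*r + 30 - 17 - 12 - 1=-5*r^3 + 51*r^2 + 44*r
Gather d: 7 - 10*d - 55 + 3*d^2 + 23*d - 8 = 3*d^2 + 13*d - 56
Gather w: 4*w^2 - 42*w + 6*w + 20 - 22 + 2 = 4*w^2 - 36*w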